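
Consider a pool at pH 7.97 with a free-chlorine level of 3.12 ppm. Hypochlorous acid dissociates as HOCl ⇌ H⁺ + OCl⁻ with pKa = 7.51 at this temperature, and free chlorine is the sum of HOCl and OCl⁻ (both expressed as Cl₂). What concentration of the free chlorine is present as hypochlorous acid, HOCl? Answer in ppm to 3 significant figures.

[OCl⁻]/[HOCl] = 10^(pH − pKa) = 10^(7.97 − 7.51) = 10^0.46 = 2.884.
Fraction as HOCl = 1 / (1 + 2.884) = 0.2575.
HOCl = 0.2575 × 3.12 ppm = 0.8033 ppm.

0.803 ppm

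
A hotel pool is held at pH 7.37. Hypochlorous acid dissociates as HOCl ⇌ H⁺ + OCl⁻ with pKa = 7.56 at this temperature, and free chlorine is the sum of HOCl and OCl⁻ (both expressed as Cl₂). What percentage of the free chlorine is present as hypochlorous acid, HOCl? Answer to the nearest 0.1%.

[OCl⁻]/[HOCl] = 10^(pH − pKa) = 10^(7.37 − 7.56) = 10^-0.19 = 0.6457.
Fraction as HOCl = 1 / (1 + 0.6457) = 0.6077.

60.8%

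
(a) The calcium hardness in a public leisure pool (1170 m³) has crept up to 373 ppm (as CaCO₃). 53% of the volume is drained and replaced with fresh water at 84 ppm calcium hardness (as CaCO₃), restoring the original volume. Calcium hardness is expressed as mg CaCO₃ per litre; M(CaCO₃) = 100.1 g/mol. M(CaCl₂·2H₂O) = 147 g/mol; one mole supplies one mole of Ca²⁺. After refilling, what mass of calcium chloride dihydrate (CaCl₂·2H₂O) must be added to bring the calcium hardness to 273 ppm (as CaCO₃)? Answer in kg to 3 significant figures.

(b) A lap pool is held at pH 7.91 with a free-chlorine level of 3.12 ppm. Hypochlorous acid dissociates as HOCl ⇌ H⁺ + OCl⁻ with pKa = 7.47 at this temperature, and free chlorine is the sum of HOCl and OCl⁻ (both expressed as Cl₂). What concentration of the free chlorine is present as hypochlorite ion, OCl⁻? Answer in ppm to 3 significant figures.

(a) Volume: 1170 m³ = 1,170,000 L.
(a) After draining 53% and refilling: 373 × 0.47 + 84 × 0.53 = 219.83 ppm.
(a) Deficit to target: 273 − 219.83 = 53.17 mg/L.
(a) As CaCO₃: 53.17 mg/L × 1,170,000 L = 62,210 g; ÷ 100.1 = 621.5 mol Ca²⁺.
(a) Mass: 621.5 × 147 = 91,360 g.

(b) [OCl⁻]/[HOCl] = 10^(pH − pKa) = 10^(7.91 − 7.47) = 10^0.44 = 2.754.
(b) Fraction as HOCl = 1 / (1 + 2.754) = 0.2664.
(b) OCl⁻ = (1 − 0.2664) × 3.12 ppm = 2.289 ppm.

(a) 91.4 kg; (b) 2.29 ppm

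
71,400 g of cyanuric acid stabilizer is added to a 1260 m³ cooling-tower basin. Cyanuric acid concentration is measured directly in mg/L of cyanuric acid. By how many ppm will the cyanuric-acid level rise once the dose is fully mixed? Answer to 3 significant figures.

56.7 ppm

Volume: 1260 m³ = 1,260,000 L.
Rise: 71,400 g / 1,260,000 L × 1000 = 56.67 mg/L.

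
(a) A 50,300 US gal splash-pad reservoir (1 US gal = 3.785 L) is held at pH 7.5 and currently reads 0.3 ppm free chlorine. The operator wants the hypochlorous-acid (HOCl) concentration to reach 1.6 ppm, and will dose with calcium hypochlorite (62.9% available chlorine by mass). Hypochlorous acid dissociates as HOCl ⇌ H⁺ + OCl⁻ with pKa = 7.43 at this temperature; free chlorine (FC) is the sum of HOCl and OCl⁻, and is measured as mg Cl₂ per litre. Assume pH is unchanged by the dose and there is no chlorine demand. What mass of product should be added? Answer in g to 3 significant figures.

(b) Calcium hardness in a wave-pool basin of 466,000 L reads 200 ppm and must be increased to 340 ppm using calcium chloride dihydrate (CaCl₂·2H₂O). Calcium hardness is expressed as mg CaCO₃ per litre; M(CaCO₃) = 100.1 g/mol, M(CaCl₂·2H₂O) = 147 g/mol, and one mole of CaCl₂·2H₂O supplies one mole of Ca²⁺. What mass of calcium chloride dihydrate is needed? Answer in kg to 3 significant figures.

(a) 962 g; (b) 95.8 kg

(a) Volume: 50,300 US gal × 3.785 L/gal = 190,386 L.
(a) [OCl⁻]/[HOCl] = 10^(pH − pKa) = 10^(7.5 − 7.43) = 1.175; fraction as HOCl = 1/(1 + 1.175) = 0.4598.
(a) Free chlorine required for 1.6 ppm HOCl: 1.6 / 0.4598 = 3.48 ppm.
(a) FC to add: 3.48 − 0.3 = 3.18 mg/L as Cl₂.
(a) Cl₂ equivalent: 3.18 mg/L × 190,386 L = 605.4 g.
(a) Product at 62.9% available Cl: 605.4 / 0.629 = 962.5 g.

(b) Hardness to add: (340 − 200) = 140 mg/L as CaCO₃ × 466,000 L = 65,240 g as CaCO₃.
(b) Moles of Ca²⁺ (1 mol Ca²⁺ ≡ 1 mol CaCO₃): 65,240 / 100.1 g/mol = 651.7 mol.
(b) Mass of CaCl₂·2H₂O: 651.7 × 147 = 95,810 g.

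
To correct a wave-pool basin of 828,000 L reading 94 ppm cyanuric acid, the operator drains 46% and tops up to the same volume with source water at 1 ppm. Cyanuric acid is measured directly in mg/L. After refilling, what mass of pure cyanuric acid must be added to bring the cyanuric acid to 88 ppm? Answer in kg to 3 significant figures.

After draining 46% and refilling: 94 × 0.54 + 1 × 0.46 = 51.22 ppm.
Deficit to target: 88 − 51.22 = 36.78 mg/L.
Mass: 36.78 mg/L × 828,000 L = 30,450 g cyanuric acid.

30.5 kg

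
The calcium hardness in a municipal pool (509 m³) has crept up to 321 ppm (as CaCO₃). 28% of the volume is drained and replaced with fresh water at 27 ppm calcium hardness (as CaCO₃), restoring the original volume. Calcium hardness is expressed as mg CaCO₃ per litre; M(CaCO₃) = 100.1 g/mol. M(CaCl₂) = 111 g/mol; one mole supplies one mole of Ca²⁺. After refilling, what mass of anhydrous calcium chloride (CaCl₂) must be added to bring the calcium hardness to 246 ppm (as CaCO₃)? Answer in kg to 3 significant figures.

4.13 kg

Volume: 509 m³ = 509,000 L.
After draining 28% and refilling: 321 × 0.72 + 27 × 0.28 = 238.68 ppm.
Deficit to target: 246 − 238.68 = 7.32 mg/L.
As CaCO₃: 7.32 mg/L × 509,000 L = 3726 g; ÷ 100.1 = 37.22 mol Ca²⁺.
Mass: 37.22 × 111 = 4132 g.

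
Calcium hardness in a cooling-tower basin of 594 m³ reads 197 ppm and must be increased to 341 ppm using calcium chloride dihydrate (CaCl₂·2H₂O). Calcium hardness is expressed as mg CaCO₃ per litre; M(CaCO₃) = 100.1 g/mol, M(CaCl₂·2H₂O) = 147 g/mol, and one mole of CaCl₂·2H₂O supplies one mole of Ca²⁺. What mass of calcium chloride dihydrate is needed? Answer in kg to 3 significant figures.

126 kg

Volume: 594 m³ = 594,000 L.
Hardness to add: (341 − 197) = 144 mg/L as CaCO₃ × 594,000 L = 85,540 g as CaCO₃.
Moles of Ca²⁺ (1 mol Ca²⁺ ≡ 1 mol CaCO₃): 85,540 / 100.1 g/mol = 854.5 mol.
Mass of CaCl₂·2H₂O: 854.5 × 147 = 125,600 g.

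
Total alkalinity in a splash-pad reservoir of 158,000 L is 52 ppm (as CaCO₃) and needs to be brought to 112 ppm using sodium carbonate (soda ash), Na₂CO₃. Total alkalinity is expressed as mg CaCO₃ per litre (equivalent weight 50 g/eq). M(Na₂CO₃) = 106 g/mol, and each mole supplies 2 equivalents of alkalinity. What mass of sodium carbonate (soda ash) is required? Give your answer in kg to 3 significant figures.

Alkalinity to add: (112 − 52) = 60 mg/L as CaCO₃ × 158,000 L = 9480 g as CaCO₃.
Equivalents: 9480 g ÷ 50 g/eq = 189.6 eq.
Each mole of Na₂CO₃ supplies 2 eq, so 189.6 / 2 = 94.8 mol.
Mass: 94.8 mol × 106 g/mol = 10,050 g.

10.0 kg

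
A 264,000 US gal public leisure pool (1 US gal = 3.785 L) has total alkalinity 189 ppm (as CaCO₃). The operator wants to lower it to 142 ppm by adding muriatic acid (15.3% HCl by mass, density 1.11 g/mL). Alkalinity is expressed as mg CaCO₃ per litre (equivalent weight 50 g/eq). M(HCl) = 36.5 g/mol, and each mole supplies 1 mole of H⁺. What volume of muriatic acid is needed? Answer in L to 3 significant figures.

Volume: 264,000 US gal × 3.785 L/gal = 999,240 L.
Alkalinity to neutralize: (189 − 142) = 47 mg/L as CaCO₃ × 999,240 L = 46,960 g as CaCO₃.
Equivalents of H⁺ required: 46,960 ÷ 50 g/eq = 939.3 eq = 939.3 mol HCl.
Mass of HCl: 939.3 × 36.5 = 34,280 g.
Mass of 15.3% solution: 34,280 / 0.153 = 224,100 g.
Volume: 224,100 g ÷ 1.11 g/mL = 201,900 mL.

202 L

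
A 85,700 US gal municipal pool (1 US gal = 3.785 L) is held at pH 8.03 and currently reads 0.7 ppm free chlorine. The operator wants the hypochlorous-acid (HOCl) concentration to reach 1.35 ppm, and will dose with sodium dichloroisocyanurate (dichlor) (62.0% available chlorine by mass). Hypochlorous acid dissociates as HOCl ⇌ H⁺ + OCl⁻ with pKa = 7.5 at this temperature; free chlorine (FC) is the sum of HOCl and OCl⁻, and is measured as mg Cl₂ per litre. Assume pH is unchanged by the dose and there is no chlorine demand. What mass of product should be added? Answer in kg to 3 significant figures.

Volume: 85,700 US gal × 3.785 L/gal = 324,374 L.
[OCl⁻]/[HOCl] = 10^(pH − pKa) = 10^(8.03 − 7.5) = 3.388; fraction as HOCl = 1/(1 + 3.388) = 0.2279.
Free chlorine required for 1.35 ppm HOCl: 1.35 / 0.2279 = 5.924 ppm.
FC to add: 5.924 − 0.7 = 5.224 mg/L as Cl₂.
Cl₂ equivalent: 5.224 mg/L × 324,374 L = 1695 g.
Product at 62.0% available Cl: 1695 / 0.62 = 2733 g.

2.73 kg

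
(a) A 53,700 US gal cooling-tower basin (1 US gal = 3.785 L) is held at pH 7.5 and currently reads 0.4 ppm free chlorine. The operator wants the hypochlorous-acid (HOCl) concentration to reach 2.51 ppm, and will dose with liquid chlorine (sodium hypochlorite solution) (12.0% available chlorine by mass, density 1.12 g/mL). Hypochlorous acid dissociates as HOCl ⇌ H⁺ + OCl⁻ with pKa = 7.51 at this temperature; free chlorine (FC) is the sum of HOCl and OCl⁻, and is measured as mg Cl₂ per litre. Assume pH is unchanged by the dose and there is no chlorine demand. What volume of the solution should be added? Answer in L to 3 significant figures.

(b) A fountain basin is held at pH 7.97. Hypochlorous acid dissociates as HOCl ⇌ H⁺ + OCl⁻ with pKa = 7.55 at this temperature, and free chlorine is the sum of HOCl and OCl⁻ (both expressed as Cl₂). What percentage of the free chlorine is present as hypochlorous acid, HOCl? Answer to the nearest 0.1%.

(a) Volume: 53,700 US gal × 3.785 L/gal = 203,254 L.
(a) [OCl⁻]/[HOCl] = 10^(pH − pKa) = 10^(7.5 − 7.51) = 0.9772; fraction as HOCl = 1/(1 + 0.9772) = 0.5058.
(a) Free chlorine required for 2.51 ppm HOCl: 2.51 / 0.5058 = 4.963 ppm.
(a) FC to add: 4.963 − 0.4 = 4.563 mg/L as Cl₂.
(a) Cl₂ equivalent: 4.563 mg/L × 203,254 L = 927.4 g.
(a) Product at 12.0% available Cl: 927.4 / 0.12 = 7729 g.
(a) Volume: 7729 g ÷ 1.12 g/mL = 6900 mL.

(b) [OCl⁻]/[HOCl] = 10^(pH − pKa) = 10^(7.97 − 7.55) = 10^0.42 = 2.63.
(b) Fraction as HOCl = 1 / (1 + 2.63) = 0.2755.

(a) 6.90 L; (b) 27.5%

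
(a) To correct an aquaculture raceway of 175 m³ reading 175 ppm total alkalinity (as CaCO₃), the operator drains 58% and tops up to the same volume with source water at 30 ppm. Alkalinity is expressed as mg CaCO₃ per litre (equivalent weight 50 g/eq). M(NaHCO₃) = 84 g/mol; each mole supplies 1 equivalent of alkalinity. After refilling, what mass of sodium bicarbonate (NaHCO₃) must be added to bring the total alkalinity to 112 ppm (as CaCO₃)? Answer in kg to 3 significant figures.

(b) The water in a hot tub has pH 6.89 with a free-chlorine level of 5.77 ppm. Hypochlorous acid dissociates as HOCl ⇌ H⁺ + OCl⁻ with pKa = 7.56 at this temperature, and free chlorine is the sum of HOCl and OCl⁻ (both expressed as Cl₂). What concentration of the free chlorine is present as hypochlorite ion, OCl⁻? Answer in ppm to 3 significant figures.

(a) 6.20 kg; (b) 1.02 ppm

(a) Volume: 175 m³ = 175,000 L.
(a) After draining 58% and refilling: 175 × 0.42 + 30 × 0.58 = 90.9 ppm.
(a) Deficit to target: 112 − 90.9 = 21.1 mg/L.
(a) As CaCO₃: 21.1 mg/L × 175,000 L = 3692 g; ÷ 50 g/eq ÷ 1 = 73.85 mol NaHCO₃.
(a) Mass: 73.85 × 84 = 6203 g.

(b) [OCl⁻]/[HOCl] = 10^(pH − pKa) = 10^(6.89 − 7.56) = 10^-0.67 = 0.2138.
(b) Fraction as HOCl = 1 / (1 + 0.2138) = 0.8239.
(b) OCl⁻ = (1 − 0.8239) × 5.77 ppm = 1.016 ppm.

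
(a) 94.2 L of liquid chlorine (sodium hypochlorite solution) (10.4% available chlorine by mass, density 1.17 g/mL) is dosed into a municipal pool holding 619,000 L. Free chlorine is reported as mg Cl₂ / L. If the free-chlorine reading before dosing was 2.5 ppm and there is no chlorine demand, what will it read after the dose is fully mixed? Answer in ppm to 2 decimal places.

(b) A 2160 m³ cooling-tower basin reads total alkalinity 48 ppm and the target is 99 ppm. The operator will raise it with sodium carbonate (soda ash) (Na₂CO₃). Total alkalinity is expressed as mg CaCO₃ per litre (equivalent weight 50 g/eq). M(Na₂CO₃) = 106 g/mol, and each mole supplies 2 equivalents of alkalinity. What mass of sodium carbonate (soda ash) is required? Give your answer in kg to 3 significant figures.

(a) 21.02 ppm; (b) 117 kg

(a) Mass of solution: 94.2 L × 1000 mL/L × 1.17 g/mL = 110,200 g.
(a) Available chlorine delivered: 110,200 g × 0.104 = 11,460 g as Cl₂.
(a) Concentration rise: 11,460 g / 619,000 L = 18.52 mg/L = 18.52 ppm.
(a) Final FC: 2.5 + 18.52 = 21.02 ppm.

(b) Volume: 2160 m³ = 2,160,000 L.
(b) Alkalinity to add: (99 − 48) = 51 mg/L as CaCO₃ × 2,160,000 L = 110,200 g as CaCO₃.
(b) Equivalents: 110,200 g ÷ 50 g/eq = 2203 eq.
(b) Each mole of Na₂CO₃ supplies 2 eq, so 2203 / 2 = 1102 mol.
(b) Mass: 1102 mol × 106 g/mol = 116,800 g.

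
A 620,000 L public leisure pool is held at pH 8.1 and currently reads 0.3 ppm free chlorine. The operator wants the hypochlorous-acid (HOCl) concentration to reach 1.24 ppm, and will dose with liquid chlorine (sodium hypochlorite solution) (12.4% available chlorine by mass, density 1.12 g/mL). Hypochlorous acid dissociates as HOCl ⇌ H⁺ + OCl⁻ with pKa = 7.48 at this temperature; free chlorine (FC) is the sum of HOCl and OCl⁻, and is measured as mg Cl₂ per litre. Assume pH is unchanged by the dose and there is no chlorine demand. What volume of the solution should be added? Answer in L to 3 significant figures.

[OCl⁻]/[HOCl] = 10^(pH − pKa) = 10^(8.1 − 7.48) = 4.169; fraction as HOCl = 1/(1 + 4.169) = 0.1935.
Free chlorine required for 1.24 ppm HOCl: 1.24 / 0.1935 = 6.409 ppm.
FC to add: 6.409 − 0.3 = 6.109 mg/L as Cl₂.
Cl₂ equivalent: 6.109 mg/L × 620,000 L = 3788 g.
Product at 12.4% available Cl: 3788 / 0.124 = 30,550 g.
Volume: 30,550 g ÷ 1.12 g/mL = 27,270 mL.

27.3 L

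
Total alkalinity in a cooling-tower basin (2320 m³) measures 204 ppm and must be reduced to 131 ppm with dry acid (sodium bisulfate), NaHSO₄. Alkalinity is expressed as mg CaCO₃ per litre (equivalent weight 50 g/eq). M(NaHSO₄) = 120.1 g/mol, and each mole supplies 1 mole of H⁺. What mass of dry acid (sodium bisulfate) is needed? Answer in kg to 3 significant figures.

407 kg

Volume: 2320 m³ = 2,320,000 L.
Alkalinity to neutralize: (204 − 131) = 73 mg/L as CaCO₃ × 2,320,000 L = 169,400 g as CaCO₃.
Equivalents of H⁺ required: 169,400 ÷ 50 g/eq = 3387 eq = 3387 mol NaHSO₄.
Mass of NaHSO₄: 3387 × 120.1 = 406,800 g.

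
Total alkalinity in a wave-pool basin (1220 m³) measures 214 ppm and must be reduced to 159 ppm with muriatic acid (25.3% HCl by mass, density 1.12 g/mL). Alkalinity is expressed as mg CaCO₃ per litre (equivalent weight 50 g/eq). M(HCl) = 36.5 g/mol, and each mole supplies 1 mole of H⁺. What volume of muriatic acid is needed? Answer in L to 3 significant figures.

Volume: 1220 m³ = 1,220,000 L.
Alkalinity to neutralize: (214 − 159) = 55 mg/L as CaCO₃ × 1,220,000 L = 67,100 g as CaCO₃.
Equivalents of H⁺ required: 67,100 ÷ 50 g/eq = 1342 eq = 1342 mol HCl.
Mass of HCl: 1342 × 36.5 = 48,980 g.
Mass of 25.3% solution: 48,980 / 0.253 = 193,600 g.
Volume: 193,600 g ÷ 1.12 g/mL = 172,900 mL.

173 L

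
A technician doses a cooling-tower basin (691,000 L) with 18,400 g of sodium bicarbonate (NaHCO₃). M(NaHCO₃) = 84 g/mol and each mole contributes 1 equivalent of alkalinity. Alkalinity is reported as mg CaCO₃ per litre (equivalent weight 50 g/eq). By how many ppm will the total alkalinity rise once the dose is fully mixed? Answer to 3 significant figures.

Moles of NaHCO₃: 18,400 g ÷ 84 g/mol = 219 mol → 219 eq of alkalinity.
As CaCO₃: 219 eq × 50 g/eq = 10,950 g.
Rise: 10,950 g / 691,000 L × 1000 = 15.85 mg/L.

15.9 ppm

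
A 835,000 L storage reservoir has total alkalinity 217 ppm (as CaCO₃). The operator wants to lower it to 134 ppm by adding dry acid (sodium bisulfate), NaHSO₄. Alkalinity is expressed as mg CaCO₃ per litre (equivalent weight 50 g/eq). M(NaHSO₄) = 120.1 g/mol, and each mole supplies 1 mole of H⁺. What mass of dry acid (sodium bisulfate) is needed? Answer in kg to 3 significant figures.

166 kg

Alkalinity to neutralize: (217 − 134) = 83 mg/L as CaCO₃ × 835,000 L = 69,300 g as CaCO₃.
Equivalents of H⁺ required: 69,300 ÷ 50 g/eq = 1386 eq = 1386 mol NaHSO₄.
Mass of NaHSO₄: 1386 × 120.1 = 166,500 g.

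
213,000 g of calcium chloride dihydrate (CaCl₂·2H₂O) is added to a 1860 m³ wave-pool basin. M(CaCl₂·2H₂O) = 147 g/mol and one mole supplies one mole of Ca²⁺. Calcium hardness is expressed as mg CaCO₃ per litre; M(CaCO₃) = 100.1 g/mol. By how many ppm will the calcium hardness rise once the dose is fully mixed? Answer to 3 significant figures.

78.0 ppm

Volume: 1860 m³ = 1,860,000 L.
Moles of Ca²⁺: 213,000 g ÷ 147 g/mol = 1449 mol.
As CaCO₃: 1449 mol × 100.1 g/mol = 145,000 g.
Rise: 145,000 g / 1,860,000 L × 1000 = 77.98 mg/L.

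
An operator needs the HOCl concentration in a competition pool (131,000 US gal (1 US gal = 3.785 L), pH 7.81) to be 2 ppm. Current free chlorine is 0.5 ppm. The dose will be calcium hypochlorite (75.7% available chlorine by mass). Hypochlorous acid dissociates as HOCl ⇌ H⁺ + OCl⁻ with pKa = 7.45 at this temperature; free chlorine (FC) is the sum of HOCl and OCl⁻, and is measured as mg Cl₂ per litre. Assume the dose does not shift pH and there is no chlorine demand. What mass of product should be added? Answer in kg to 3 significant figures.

Volume: 131,000 US gal × 3.785 L/gal = 495,835 L.
[OCl⁻]/[HOCl] = 10^(pH − pKa) = 10^(7.81 − 7.45) = 2.291; fraction as HOCl = 1/(1 + 2.291) = 0.3039.
Free chlorine required for 2 ppm HOCl: 2 / 0.3039 = 6.582 ppm.
FC to add: 6.582 − 0.5 = 6.082 mg/L as Cl₂.
Cl₂ equivalent: 6.082 mg/L × 495,835 L = 3016 g.
Product at 75.7% available Cl: 3016 / 0.757 = 3984 g.

3.98 kg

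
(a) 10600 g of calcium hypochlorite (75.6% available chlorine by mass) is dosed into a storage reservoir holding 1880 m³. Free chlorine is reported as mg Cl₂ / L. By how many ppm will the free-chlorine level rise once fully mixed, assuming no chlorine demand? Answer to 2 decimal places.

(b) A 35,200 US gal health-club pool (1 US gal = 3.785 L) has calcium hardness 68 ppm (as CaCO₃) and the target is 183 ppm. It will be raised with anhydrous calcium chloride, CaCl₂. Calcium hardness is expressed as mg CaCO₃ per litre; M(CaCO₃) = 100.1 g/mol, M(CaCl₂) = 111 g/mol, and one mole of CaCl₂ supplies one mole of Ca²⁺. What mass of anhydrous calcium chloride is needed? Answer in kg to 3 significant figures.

(a) 4.26 ppm; (b) 17.0 kg

(a) Volume: 1880 m³ = 1,880,000 L.
(a) Available chlorine delivered: 10,600 g × 0.756 = 8014 g as Cl₂.
(a) Concentration rise: 8014 g / 1,880,000 L = 4.263 mg/L = 4.26 ppm.

(b) Volume: 35,200 US gal × 3.785 L/gal = 133,232 L.
(b) Hardness to add: (183 − 68) = 115 mg/L as CaCO₃ × 133,232 L = 15,320 g as CaCO₃.
(b) Moles of Ca²⁺ (1 mol Ca²⁺ ≡ 1 mol CaCO₃): 15,320 / 100.1 g/mol = 153.1 mol.
(b) Mass of CaCl₂: 153.1 × 111 = 16,990 g.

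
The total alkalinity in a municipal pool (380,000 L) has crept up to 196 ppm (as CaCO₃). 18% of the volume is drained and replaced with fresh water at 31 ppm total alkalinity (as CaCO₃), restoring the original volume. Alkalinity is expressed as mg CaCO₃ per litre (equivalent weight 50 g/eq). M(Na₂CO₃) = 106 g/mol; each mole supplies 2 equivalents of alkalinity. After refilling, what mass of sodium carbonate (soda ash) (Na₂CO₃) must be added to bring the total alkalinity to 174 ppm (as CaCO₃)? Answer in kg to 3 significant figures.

After draining 18% and refilling: 196 × 0.82 + 31 × 0.18 = 166.3 ppm.
Deficit to target: 174 − 166.3 = 7.7 mg/L.
As CaCO₃: 7.7 mg/L × 380,000 L = 2926 g; ÷ 50 g/eq ÷ 2 = 29.26 mol Na₂CO₃.
Mass: 29.26 × 106 = 3102 g.

3.10 kg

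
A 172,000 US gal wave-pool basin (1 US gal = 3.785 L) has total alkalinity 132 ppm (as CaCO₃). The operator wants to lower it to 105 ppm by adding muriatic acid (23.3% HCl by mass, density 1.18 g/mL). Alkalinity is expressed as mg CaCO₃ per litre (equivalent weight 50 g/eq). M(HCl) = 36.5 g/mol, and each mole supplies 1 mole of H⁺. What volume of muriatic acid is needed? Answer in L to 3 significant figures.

Volume: 172,000 US gal × 3.785 L/gal = 651,020 L.
Alkalinity to neutralize: (132 − 105) = 27 mg/L as CaCO₃ × 651,020 L = 17,580 g as CaCO₃.
Equivalents of H⁺ required: 17,580 ÷ 50 g/eq = 351.6 eq = 351.6 mol HCl.
Mass of HCl: 351.6 × 36.5 = 12,830 g.
Mass of 23.3% solution: 12,830 / 0.233 = 55,070 g.
Volume: 55,070 g ÷ 1.18 g/mL = 46,670 mL.

46.7 L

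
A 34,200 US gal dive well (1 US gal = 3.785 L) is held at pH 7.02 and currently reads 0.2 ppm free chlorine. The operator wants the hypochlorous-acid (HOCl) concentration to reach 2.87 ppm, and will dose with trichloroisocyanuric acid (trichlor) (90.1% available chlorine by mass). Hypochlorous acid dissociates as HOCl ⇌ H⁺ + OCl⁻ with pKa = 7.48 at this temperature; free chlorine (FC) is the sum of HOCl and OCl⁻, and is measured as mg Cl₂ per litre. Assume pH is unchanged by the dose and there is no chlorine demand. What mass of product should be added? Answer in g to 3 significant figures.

Volume: 34,200 US gal × 3.785 L/gal = 129,447 L.
[OCl⁻]/[HOCl] = 10^(pH − pKa) = 10^(7.02 − 7.48) = 0.3467; fraction as HOCl = 1/(1 + 0.3467) = 0.7425.
Free chlorine required for 2.87 ppm HOCl: 2.87 / 0.7425 = 3.865 ppm.
FC to add: 3.865 − 0.2 = 3.665 mg/L as Cl₂.
Cl₂ equivalent: 3.665 mg/L × 129,447 L = 474.4 g.
Product at 90.1% available Cl: 474.4 / 0.901 = 526.6 g.

527 g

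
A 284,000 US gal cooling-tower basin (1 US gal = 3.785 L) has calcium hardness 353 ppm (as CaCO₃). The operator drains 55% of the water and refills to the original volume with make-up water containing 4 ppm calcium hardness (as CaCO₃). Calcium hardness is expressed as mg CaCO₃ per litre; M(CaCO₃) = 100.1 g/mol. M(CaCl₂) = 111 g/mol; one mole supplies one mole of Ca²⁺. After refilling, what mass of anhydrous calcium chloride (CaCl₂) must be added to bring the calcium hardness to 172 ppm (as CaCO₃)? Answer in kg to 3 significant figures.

Volume: 284,000 US gal × 3.785 L/gal = 1,074,940 L.
After draining 55% and refilling: 353 × 0.45 + 4 × 0.55 = 161.05 ppm.
Deficit to target: 172 − 161.05 = 10.95 mg/L.
As CaCO₃: 10.95 mg/L × 1,074,940 L = 11,770 g; ÷ 100.1 = 117.6 mol Ca²⁺.
Mass: 117.6 × 111 = 13,050 g.

13.1 kg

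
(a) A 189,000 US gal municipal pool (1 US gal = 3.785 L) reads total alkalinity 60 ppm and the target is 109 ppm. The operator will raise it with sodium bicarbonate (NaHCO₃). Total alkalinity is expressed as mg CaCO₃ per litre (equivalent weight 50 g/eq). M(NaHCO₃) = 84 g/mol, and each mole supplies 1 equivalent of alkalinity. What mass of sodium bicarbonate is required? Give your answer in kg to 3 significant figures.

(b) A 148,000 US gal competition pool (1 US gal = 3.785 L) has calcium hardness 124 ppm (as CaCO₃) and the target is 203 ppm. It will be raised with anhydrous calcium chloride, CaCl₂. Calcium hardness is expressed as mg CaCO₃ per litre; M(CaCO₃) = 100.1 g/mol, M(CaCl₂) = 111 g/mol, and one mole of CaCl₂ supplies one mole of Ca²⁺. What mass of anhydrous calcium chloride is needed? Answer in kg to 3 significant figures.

(a) 58.9 kg; (b) 49.1 kg

(a) Volume: 189,000 US gal × 3.785 L/gal = 715,365 L.
(a) Alkalinity to add: (109 − 60) = 49 mg/L as CaCO₃ × 715,365 L = 35,050 g as CaCO₃.
(a) Equivalents: 35,050 g ÷ 50 g/eq = 701.1 eq.
(a) NaHCO₃ supplies 1 eq per mole → 701.1 mol.
(a) Mass: 701.1 mol × 84 g/mol = 58,890 g.

(b) Volume: 148,000 US gal × 3.785 L/gal = 560,180 L.
(b) Hardness to add: (203 − 124) = 79 mg/L as CaCO₃ × 560,180 L = 44,250 g as CaCO₃.
(b) Moles of Ca²⁺ (1 mol Ca²⁺ ≡ 1 mol CaCO₃): 44,250 / 100.1 g/mol = 442.1 mol.
(b) Mass of CaCl₂: 442.1 × 111 = 49,070 g.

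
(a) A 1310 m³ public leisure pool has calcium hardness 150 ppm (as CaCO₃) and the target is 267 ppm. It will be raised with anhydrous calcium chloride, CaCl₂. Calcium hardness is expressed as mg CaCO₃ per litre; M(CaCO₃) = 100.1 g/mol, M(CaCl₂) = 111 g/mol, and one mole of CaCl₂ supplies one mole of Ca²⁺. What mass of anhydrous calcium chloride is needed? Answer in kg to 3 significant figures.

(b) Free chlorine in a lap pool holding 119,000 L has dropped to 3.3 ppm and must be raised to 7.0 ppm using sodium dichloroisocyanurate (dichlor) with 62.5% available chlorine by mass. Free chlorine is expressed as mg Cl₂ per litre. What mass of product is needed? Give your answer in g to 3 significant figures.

(a) Volume: 1310 m³ = 1,310,000 L.
(a) Hardness to add: (267 − 150) = 117 mg/L as CaCO₃ × 1,310,000 L = 153,300 g as CaCO₃.
(a) Moles of Ca²⁺ (1 mol Ca²⁺ ≡ 1 mol CaCO₃): 153,300 / 100.1 g/mol = 1531 mol.
(a) Mass of CaCl₂: 1531 × 111 = 170,000 g.

(b) Chlorine deficit: 7.0 − 3.3 = 3.7 ppm = 3.7 mg/L as Cl₂.
(b) Cl₂ equivalent needed: 3.7 mg/L × 119,000 L = 440,300 mg = 440.3 g.
(b) Product at 62.5% available chlorine: 440.3 / 0.625 = 704.5 g.

(a) 170 kg; (b) 704 g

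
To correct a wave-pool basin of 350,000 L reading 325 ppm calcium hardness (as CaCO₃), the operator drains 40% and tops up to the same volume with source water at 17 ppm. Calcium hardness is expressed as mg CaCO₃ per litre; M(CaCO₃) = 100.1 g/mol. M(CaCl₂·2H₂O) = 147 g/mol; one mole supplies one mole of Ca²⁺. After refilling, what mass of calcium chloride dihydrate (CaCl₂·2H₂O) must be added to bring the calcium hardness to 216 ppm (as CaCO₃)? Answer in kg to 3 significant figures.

After draining 40% and refilling: 325 × 0.60 + 17 × 0.40 = 201.8 ppm.
Deficit to target: 216 − 201.8 = 14.2 mg/L.
As CaCO₃: 14.2 mg/L × 350,000 L = 4970 g; ÷ 100.1 = 49.65 mol Ca²⁺.
Mass: 49.65 × 147 = 7299 g.

7.30 kg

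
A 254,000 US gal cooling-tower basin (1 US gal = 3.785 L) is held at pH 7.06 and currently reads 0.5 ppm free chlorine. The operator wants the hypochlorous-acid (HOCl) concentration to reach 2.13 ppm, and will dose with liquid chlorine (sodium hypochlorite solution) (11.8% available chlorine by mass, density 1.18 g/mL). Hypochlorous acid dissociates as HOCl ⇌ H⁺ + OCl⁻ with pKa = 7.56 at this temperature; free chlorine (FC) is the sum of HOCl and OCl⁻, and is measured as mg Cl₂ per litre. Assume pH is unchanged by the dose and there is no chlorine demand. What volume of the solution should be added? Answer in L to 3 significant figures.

15.9 L

Volume: 254,000 US gal × 3.785 L/gal = 961,390 L.
[OCl⁻]/[HOCl] = 10^(pH − pKa) = 10^(7.06 − 7.56) = 0.3162; fraction as HOCl = 1/(1 + 0.3162) = 0.7597.
Free chlorine required for 2.13 ppm HOCl: 2.13 / 0.7597 = 2.804 ppm.
FC to add: 2.804 − 0.5 = 2.304 mg/L as Cl₂.
Cl₂ equivalent: 2.304 mg/L × 961,390 L = 2215 g.
Product at 11.8% available Cl: 2215 / 0.118 = 18,770 g.
Volume: 18,770 g ÷ 1.18 g/mL = 15,910 mL.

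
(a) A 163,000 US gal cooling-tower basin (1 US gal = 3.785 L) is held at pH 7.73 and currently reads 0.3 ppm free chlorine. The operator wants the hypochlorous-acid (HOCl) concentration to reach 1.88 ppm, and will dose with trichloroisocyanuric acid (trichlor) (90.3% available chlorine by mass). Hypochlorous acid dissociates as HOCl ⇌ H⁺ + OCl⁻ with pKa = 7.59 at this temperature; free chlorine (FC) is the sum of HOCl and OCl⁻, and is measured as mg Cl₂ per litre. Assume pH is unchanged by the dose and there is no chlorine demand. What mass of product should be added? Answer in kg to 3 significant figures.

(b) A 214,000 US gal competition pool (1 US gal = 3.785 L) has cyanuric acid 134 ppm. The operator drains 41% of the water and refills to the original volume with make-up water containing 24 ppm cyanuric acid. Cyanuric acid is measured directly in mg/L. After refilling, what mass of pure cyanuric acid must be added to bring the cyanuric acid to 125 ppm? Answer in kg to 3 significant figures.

(a) 2.85 kg; (b) 29.2 kg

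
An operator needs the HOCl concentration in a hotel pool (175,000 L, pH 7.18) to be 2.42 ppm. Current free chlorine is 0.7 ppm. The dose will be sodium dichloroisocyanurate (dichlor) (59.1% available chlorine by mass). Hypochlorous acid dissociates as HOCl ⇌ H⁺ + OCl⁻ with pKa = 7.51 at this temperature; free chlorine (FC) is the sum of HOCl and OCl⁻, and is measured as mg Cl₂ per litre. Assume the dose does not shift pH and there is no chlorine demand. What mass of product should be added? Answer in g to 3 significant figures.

[OCl⁻]/[HOCl] = 10^(pH − pKa) = 10^(7.18 − 7.51) = 0.4677; fraction as HOCl = 1/(1 + 0.4677) = 0.6813.
Free chlorine required for 2.42 ppm HOCl: 2.42 / 0.6813 = 3.552 ppm.
FC to add: 3.552 − 0.7 = 2.852 mg/L as Cl₂.
Cl₂ equivalent: 2.852 mg/L × 175,000 L = 499.1 g.
Product at 59.1% available Cl: 499.1 / 0.591 = 844.5 g.

844 g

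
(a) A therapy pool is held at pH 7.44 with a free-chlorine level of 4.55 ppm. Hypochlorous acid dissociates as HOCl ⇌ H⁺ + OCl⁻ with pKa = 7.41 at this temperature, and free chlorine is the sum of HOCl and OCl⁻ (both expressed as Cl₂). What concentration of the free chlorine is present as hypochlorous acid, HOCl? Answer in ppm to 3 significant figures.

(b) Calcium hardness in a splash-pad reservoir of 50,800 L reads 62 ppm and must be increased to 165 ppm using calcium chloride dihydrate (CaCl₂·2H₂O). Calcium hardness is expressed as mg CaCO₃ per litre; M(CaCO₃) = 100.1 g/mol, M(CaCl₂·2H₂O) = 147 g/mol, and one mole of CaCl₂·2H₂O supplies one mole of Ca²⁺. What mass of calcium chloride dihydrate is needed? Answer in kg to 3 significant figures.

(a) [OCl⁻]/[HOCl] = 10^(pH − pKa) = 10^(7.44 − 7.41) = 10^0.03 = 1.072.
(a) Fraction as HOCl = 1 / (1 + 1.072) = 0.4827.
(a) HOCl = 0.4827 × 4.55 ppm = 2.196 ppm.

(b) Hardness to add: (165 − 62) = 103 mg/L as CaCO₃ × 50,800 L = 5232 g as CaCO₃.
(b) Moles of Ca²⁺ (1 mol Ca²⁺ ≡ 1 mol CaCO₃): 5232 / 100.1 g/mol = 52.27 mol.
(b) Mass of CaCl₂·2H₂O: 52.27 × 147 = 7684 g.

(a) 2.20 ppm; (b) 7.68 kg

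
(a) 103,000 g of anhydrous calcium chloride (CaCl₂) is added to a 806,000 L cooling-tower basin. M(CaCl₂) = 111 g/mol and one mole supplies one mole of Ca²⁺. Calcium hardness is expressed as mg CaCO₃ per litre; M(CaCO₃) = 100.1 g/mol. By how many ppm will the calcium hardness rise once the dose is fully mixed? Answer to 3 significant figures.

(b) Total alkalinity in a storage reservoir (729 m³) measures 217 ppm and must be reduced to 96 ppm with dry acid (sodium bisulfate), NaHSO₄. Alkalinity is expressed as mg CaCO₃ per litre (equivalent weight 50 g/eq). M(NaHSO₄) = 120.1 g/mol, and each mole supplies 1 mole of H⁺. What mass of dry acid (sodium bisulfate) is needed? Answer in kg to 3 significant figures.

(a) Moles of Ca²⁺: 103,000 g ÷ 111 g/mol = 927.9 mol.
(a) As CaCO₃: 927.9 mol × 100.1 g/mol = 92,890 g.
(a) Rise: 92,890 g / 806,000 L × 1000 = 115.2 mg/L.

(b) Volume: 729 m³ = 729,000 L.
(b) Alkalinity to neutralize: (217 − 96) = 121 mg/L as CaCO₃ × 729,000 L = 88,210 g as CaCO₃.
(b) Equivalents of H⁺ required: 88,210 ÷ 50 g/eq = 1764 eq = 1764 mol NaHSO₄.
(b) Mass of NaHSO₄: 1764 × 120.1 = 211,900 g.

(a) 115 ppm; (b) 212 kg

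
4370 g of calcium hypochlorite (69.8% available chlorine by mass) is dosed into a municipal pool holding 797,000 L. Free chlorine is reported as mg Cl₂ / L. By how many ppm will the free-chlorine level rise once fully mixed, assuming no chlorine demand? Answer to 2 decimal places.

3.83 ppm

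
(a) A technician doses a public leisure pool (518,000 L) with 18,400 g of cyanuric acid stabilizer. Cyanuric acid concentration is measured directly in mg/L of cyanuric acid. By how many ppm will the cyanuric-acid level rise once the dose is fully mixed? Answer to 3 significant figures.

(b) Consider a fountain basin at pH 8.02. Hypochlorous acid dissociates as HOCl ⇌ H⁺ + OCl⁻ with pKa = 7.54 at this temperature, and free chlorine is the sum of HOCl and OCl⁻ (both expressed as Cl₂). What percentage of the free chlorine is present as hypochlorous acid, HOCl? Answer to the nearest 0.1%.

(a) 35.5 ppm; (b) 24.9%

(a) Rise: 18,400 g / 518,000 L × 1000 = 35.52 mg/L.

(b) [OCl⁻]/[HOCl] = 10^(pH − pKa) = 10^(8.02 − 7.54) = 10^0.48 = 3.02.
(b) Fraction as HOCl = 1 / (1 + 3.02) = 0.2488.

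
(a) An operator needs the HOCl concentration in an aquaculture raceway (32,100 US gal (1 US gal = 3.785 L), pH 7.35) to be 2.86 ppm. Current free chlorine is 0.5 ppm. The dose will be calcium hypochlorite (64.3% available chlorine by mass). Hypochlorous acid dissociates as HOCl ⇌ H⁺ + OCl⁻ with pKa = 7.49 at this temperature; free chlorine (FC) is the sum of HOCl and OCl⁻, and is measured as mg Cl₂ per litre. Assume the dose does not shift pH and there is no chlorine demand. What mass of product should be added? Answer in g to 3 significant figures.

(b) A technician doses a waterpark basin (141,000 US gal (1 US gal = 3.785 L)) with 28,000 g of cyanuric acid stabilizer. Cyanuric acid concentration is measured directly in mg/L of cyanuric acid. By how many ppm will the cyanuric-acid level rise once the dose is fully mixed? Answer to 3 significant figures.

(a) Volume: 32,100 US gal × 3.785 L/gal = 121,498 L.
(a) [OCl⁻]/[HOCl] = 10^(pH − pKa) = 10^(7.35 − 7.49) = 0.7244; fraction as HOCl = 1/(1 + 0.7244) = 0.5799.
(a) Free chlorine required for 2.86 ppm HOCl: 2.86 / 0.5799 = 4.932 ppm.
(a) FC to add: 4.932 − 0.5 = 4.432 mg/L as Cl₂.
(a) Cl₂ equivalent: 4.432 mg/L × 121,498 L = 538.5 g.
(a) Product at 64.3% available Cl: 538.5 / 0.643 = 837.4 g.

(b) Volume: 141,000 US gal × 3.785 L/gal = 533,685 L.
(b) Rise: 28,000 g / 533,685 L × 1000 = 52.47 mg/L.

(a) 837 g; (b) 52.5 ppm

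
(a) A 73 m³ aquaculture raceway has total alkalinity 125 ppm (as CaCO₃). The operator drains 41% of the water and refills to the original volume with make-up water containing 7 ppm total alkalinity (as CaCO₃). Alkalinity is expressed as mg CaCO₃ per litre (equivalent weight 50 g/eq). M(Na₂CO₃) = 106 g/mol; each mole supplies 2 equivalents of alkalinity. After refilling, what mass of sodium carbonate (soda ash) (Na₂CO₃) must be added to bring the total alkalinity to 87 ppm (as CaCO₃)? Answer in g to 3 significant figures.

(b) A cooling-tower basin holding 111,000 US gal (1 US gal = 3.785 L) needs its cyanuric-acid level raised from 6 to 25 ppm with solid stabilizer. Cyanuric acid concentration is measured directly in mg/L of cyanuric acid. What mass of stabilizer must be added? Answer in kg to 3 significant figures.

(a) Volume: 73 m³ = 73,000 L.
(a) After draining 41% and refilling: 125 × 0.59 + 7 × 0.41 = 76.62 ppm.
(a) Deficit to target: 87 − 76.62 = 10.38 mg/L.
(a) As CaCO₃: 10.38 mg/L × 73,000 L = 757.7 g; ÷ 50 g/eq ÷ 2 = 7.577 mol Na₂CO₃.
(a) Mass: 7.577 × 106 = 803.2 g.

(b) Volume: 111,000 US gal × 3.785 L/gal = 420,135 L.
(b) CYA to add: (25 − 6) = 19 mg/L × 420,135 L = 7983 g cyanuric acid.

(a) 803 g; (b) 7.98 kg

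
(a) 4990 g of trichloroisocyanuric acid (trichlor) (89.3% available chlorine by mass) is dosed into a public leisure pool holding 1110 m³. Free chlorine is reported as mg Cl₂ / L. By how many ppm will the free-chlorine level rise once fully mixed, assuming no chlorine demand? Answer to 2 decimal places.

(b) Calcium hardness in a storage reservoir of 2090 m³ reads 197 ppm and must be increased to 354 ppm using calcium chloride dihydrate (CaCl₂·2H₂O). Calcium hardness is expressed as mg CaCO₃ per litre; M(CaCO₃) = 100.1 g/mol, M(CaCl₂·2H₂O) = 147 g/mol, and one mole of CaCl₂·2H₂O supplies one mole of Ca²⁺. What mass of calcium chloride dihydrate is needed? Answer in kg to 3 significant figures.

(a) 4.01 ppm; (b) 482 kg

(a) Volume: 1110 m³ = 1,110,000 L.
(a) Available chlorine delivered: 4990 g × 0.893 = 4456 g as Cl₂.
(a) Concentration rise: 4456 g / 1,110,000 L = 4.014 mg/L = 4.01 ppm.

(b) Volume: 2090 m³ = 2,090,000 L.
(b) Hardness to add: (354 − 197) = 157 mg/L as CaCO₃ × 2,090,000 L = 328,100 g as CaCO₃.
(b) Moles of Ca²⁺ (1 mol Ca²⁺ ≡ 1 mol CaCO₃): 328,100 / 100.1 g/mol = 3278 mol.
(b) Mass of CaCl₂·2H₂O: 3278 × 147 = 481,900 g.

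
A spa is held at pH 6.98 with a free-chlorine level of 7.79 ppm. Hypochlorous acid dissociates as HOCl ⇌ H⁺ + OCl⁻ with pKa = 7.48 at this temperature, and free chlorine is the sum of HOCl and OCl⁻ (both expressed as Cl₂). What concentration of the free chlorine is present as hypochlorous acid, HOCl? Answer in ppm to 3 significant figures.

[OCl⁻]/[HOCl] = 10^(pH − pKa) = 10^(6.98 − 7.48) = 10^-0.50 = 0.3162.
Fraction as HOCl = 1 / (1 + 0.3162) = 0.7597.
HOCl = 0.7597 × 7.79 ppm = 5.918 ppm.

5.92 ppm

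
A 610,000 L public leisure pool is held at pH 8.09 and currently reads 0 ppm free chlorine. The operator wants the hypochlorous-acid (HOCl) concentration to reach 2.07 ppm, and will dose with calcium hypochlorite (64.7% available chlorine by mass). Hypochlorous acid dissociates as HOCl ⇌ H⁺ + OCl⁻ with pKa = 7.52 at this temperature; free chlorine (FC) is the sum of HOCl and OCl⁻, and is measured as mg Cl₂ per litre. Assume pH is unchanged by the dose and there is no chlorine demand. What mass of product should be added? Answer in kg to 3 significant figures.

9.20 kg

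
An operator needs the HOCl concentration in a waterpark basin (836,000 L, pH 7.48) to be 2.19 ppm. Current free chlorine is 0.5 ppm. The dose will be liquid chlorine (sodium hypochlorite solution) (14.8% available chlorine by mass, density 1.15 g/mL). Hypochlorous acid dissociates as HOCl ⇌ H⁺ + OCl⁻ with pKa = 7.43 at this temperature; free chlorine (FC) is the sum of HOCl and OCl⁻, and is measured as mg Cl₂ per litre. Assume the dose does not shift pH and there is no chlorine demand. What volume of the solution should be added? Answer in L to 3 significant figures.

20.4 L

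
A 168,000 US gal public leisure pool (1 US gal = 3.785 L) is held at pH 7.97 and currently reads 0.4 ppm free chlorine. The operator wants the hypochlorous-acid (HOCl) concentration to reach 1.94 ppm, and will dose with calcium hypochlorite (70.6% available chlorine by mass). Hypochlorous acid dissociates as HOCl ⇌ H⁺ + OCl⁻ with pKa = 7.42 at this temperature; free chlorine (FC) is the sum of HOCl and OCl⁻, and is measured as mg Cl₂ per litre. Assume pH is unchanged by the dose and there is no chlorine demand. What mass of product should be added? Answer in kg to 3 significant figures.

7.59 kg

Volume: 168,000 US gal × 3.785 L/gal = 635,880 L.
[OCl⁻]/[HOCl] = 10^(pH − pKa) = 10^(7.97 − 7.42) = 3.548; fraction as HOCl = 1/(1 + 3.548) = 0.2199.
Free chlorine required for 1.94 ppm HOCl: 1.94 / 0.2199 = 8.823 ppm.
FC to add: 8.823 − 0.4 = 8.423 mg/L as Cl₂.
Cl₂ equivalent: 8.423 mg/L × 635,880 L = 5356 g.
Product at 70.6% available Cl: 5356 / 0.706 = 7587 g.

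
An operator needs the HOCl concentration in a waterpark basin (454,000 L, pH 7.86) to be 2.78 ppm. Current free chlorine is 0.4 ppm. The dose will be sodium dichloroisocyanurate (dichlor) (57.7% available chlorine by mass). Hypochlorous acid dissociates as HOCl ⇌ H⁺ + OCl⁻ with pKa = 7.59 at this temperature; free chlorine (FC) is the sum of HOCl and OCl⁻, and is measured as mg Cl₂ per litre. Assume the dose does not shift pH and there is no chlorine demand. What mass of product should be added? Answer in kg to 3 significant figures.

[OCl⁻]/[HOCl] = 10^(pH − pKa) = 10^(7.86 − 7.59) = 1.862; fraction as HOCl = 1/(1 + 1.862) = 0.3494.
Free chlorine required for 2.78 ppm HOCl: 2.78 / 0.3494 = 7.957 ppm.
FC to add: 7.957 − 0.4 = 7.557 mg/L as Cl₂.
Cl₂ equivalent: 7.557 mg/L × 454,000 L = 3431 g.
Product at 57.7% available Cl: 3431 / 0.577 = 5946 g.

5.95 kg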